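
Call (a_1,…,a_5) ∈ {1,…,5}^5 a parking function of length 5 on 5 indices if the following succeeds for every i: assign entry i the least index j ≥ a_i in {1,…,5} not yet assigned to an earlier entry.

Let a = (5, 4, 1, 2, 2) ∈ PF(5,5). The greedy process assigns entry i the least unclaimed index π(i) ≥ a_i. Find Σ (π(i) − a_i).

Σπ = 15 ({1..5} each once); Σa = 5+4+1+2+2 = 14; disp = 15−14 = 1.

1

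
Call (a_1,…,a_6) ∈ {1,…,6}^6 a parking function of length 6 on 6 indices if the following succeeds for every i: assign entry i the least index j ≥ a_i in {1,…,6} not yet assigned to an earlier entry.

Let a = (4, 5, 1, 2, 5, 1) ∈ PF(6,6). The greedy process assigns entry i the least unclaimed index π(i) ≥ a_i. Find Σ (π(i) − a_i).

Σπ = 21 ({1..6} each once); Σa = 4+5+1+2+5+1 = 18; disp = 21−18 = 3.

3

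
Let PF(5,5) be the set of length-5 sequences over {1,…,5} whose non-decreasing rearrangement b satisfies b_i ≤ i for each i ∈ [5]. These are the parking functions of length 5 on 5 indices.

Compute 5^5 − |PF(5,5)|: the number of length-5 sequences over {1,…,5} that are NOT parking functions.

1829

|PF| = (5−5+1)·(5+1)^(5−1) = 1 · 1296 = 1296 (Konheim–Weiss)
E.g. (5,1,4,5,4) → sorted (1,4,4,5,5): b_2=4>2, not a PF.
So 3125 − 1296 = 1829 fail.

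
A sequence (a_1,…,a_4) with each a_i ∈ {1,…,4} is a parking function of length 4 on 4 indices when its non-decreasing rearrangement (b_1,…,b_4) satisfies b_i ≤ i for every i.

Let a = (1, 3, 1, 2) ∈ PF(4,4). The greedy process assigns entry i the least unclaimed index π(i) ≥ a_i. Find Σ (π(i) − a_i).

3

Σπ = 4·5/2 = 10 (π permutes [4]); Σa = 1+3+1+2 = 7; disp = 10−7 = 3.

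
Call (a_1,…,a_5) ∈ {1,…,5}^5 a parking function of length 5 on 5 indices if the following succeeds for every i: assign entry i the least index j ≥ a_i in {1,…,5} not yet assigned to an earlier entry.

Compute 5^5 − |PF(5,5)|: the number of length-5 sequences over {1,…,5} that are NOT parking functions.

|PF(5,5)| = (5−5+1)·(5+1)^(5−1) = 1 · 1296 = 1296 (Konheim–Weiss)
Example (4,4,5,3,5) → sorted (3,4,4,5,5): b_1=3>1, not a PF.
So 3125 − 1296 = 1829 fail.

1829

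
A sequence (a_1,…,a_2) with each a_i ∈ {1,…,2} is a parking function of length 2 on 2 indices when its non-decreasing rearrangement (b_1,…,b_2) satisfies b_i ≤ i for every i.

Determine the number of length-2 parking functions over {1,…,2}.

Count = (3−2)·3^(2−1) = 1×3 = 3
E.g. (1,1) → sorted (1,1): b_i ≤ i ∀i, a PF.

3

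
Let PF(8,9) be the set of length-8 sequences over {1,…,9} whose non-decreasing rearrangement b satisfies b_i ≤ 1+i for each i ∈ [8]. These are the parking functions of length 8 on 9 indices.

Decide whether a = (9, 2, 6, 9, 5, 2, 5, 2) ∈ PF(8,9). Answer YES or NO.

NO

Order a: b = (2, 2, 2, 5, 5, 6, 9, 9).
  b_1=2 ≤ 2
  b_2=2 ≤ 3
  b_3=2 ≤ 4
  b_4=5 ≤ 5
  b_5=5 ≤ 6
  b_6=6 ≤ 7
  b_7=9 > 8
  fails at i=7 ⇒ NO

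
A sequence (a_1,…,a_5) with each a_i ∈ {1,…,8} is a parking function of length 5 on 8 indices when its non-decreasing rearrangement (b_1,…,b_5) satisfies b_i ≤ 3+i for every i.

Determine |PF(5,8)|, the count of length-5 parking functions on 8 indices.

26244

#PF = (8−5+1)·(8+1)^(5−1) = 4×6561 = 26244 [KW]
E.g. (5,4,1,6,1) → sorted (1,1,4,5,6): b_i ≤ 3+i ∀i, a PF.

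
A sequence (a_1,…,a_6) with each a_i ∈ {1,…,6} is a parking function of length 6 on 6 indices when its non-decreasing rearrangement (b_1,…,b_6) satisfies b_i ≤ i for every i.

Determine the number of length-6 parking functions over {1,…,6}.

16807

Count = (6−6+1)·(6+1)^(6−1) = 1×16807 = 16807 (Konheim–Weiss)
One tuple (2,3,1,6,4,5) → sorted (1,2,3,4,5,6): b_i ≤ i ∀i, a PF.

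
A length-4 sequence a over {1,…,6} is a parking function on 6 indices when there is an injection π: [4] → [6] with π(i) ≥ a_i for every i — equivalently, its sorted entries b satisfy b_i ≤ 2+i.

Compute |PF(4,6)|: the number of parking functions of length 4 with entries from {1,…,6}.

1029

Count = (7−4)·7^(4−1) = 3·343 = 1029
One tuple (3,3,1,4) → sorted (1,3,3,4): b_i ≤ 2+i ∀i, a PF.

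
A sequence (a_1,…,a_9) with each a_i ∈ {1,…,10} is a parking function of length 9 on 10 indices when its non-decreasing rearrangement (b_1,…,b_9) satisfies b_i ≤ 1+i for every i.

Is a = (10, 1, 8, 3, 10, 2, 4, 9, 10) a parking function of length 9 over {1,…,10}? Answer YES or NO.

Sorted: b = (1, 2, 3, 4, 8, 9, 10, 10, 10).
  b_1=1 ≤ 2
  b_2=2 ≤ 3
  b_3=3 ≤ 4
  b_4=4 ≤ 5
  b_5=8 > 6
  fails at i=5 ⇒ NO

NO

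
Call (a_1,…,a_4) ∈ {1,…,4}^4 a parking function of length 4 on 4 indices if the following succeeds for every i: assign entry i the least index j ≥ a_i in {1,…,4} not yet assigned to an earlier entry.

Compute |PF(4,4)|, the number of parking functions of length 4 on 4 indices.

125

|PF(4,4)| = 1·5^3 = 1·125 = 125
Check (2,1,1,2) → sorted (1,1,2,2): b_i ≤ i ∀i, a PF.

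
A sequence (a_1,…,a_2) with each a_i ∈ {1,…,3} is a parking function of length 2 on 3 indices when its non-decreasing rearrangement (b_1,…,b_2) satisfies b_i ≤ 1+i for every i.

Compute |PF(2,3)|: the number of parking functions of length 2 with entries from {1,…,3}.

8

#PF = (3−2+1)·(3+1)^(2−1) = 2 · 4 = 8
E.g. (2,2) → sorted (2,2): b_i ≤ 1+i ∀i, a PF.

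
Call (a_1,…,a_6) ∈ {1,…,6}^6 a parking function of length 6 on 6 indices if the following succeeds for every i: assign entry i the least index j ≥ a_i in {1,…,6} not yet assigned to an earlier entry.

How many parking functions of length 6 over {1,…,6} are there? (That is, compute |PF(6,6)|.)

Count = (6−6+1)·(6+1)^(6−1) = 1·16807 = 16807
One tuple (4,4,1,2,3,3) → sorted (1,2,3,3,4,4): b_i ≤ i ∀i, a PF.

16807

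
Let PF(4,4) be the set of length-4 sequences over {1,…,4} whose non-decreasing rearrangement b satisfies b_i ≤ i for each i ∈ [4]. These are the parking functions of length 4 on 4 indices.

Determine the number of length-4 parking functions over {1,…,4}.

125

#PF = 1·5^3 = 1 · 125 = 125 [KW]
Example (1,1,2,2) → sorted (1,1,2,2): b_i ≤ i ∀i, a PF.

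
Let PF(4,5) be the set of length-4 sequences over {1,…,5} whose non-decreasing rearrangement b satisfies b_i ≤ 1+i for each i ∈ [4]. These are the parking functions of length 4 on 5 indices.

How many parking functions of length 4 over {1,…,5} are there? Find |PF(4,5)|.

432

|PF(4,5)| = 2·6^3 = 2 · 216 = 432 [KW]
Example (4,2,3,4) → sorted (2,3,4,4): b_i ≤ 1+i ∀i, a PF.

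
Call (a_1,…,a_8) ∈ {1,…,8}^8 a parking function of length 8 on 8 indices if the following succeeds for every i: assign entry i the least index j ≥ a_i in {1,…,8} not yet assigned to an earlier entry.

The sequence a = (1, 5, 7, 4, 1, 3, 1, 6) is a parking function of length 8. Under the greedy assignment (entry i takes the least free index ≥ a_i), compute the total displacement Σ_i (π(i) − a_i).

Σπ = 8·9/2 = 36 (π permutes [8]); Σa = 1+5+7+4+1+3+1+6 = 28; disp = 36−28 = 8.

8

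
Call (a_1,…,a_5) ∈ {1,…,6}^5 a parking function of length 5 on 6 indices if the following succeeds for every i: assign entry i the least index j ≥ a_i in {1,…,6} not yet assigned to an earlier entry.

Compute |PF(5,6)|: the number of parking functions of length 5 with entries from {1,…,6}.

#PF = (6+1−5)·(6+1)^{5−1} = 2 · 2401 = 4802
E.g. (3,2,5,3,6) → sorted (2,3,3,5,6): b_i ≤ 1+i ∀i, a PF.

4802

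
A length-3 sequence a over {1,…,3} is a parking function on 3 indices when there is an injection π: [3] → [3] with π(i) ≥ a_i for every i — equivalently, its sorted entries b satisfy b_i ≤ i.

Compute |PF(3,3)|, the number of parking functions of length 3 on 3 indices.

|PF| = (3+1−3)·(3+1)^{3−1} = 1 · 16 = 16 (Konheim–Weiss)
One tuple (1,3,2) → sorted (1,2,3): b_i ≤ i ∀i, a PF.

16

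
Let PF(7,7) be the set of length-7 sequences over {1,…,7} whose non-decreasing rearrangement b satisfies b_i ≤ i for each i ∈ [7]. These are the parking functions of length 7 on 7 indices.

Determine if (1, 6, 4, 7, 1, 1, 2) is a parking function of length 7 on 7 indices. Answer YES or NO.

Order a: b = (1, 1, 1, 2, 4, 6, 7).
  b_1=1 ≤ 1
  b_2=1 ≤ 2
  b_3=1 ≤ 3
  b_4=2 ≤ 4
  b_5=4 ≤ 5
  b_6=6 ≤ 6
  b_7=7 ≤ 7
All bounds hold ⇒ YES

YES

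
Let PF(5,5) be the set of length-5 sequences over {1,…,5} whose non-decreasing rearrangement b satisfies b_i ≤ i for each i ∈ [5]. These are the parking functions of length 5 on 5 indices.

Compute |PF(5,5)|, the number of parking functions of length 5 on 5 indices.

1296

#PF = (5−5+1)·(5+1)^(5−1) = 1·1296 = 1296 [KW]
Check (3,1,1,1,3) → sorted (1,1,1,3,3): b_i ≤ i ∀i, a PF.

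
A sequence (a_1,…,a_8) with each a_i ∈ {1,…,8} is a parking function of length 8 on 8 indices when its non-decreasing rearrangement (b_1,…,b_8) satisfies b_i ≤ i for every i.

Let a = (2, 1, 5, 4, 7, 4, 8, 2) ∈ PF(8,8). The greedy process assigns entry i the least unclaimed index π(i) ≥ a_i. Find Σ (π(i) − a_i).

3

Σπ = 8·9/2 = 36 (π permutes [8]); Σa = 2+1+5+4+7+4+8+2 = 33; disp = 36−33 = 3.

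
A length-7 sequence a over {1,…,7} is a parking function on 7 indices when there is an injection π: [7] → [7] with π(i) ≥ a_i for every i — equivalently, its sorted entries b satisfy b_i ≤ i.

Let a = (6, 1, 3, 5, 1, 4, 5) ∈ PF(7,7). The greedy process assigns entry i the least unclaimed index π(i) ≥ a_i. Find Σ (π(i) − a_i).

Σπ(i) = 1+…+7 = 28; Σa = 6+1+3+5+1+4+5 = 25; disp = 28−25 = 3.

3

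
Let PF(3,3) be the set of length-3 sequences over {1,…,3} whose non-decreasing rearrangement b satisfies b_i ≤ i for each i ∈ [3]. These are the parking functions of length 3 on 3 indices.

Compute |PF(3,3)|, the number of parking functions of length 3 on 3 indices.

|PF| = (4−3)·4^(3−1) = 1 · 16 = 16 (Konheim–Weiss)
Check (1,1,3) → sorted (1,1,3): b_i ≤ i ∀i, a PF.

16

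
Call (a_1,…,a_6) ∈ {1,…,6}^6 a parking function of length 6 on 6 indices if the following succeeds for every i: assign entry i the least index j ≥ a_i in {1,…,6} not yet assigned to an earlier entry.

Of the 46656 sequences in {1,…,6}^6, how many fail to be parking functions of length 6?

29849

Count = (6−6+1)·(6+1)^(6−1) = 1 · 16807 = 16807
Example (5,3,6,4,5,5) → sorted (3,4,5,5,5,6): b_1=3>1, not a PF.
So 46656 − 16807 = 29849 fail.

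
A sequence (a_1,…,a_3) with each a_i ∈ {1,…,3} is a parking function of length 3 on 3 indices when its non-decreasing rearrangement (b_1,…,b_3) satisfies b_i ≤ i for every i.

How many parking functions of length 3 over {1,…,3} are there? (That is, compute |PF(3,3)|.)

16

Count = 1·4^2 = 1 · 16 = 16 [KW]
E.g. (1,3,2) → sorted (1,2,3): b_i ≤ i ∀i, a PF.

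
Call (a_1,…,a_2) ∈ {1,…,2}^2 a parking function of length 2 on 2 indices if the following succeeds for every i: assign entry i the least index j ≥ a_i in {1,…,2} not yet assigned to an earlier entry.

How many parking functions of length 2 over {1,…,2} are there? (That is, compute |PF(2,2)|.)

3

|PF| = (2+1−2)·(2+1)^{2−1} = 1×3 = 3 (Konheim–Weiss)
Example (1,2) → sorted (1,2): b_i ≤ i ∀i, a PF.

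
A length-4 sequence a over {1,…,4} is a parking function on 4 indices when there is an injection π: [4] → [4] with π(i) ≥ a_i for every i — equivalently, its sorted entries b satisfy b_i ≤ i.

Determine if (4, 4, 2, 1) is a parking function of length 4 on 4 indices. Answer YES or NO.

NO

Rearranged: b = (1, 2, 4, 4).
  b_1=1 ≤ 1
  b_2=2 ≤ 2
  b_3=4 > 3
  fails at i=3 ⇒ NO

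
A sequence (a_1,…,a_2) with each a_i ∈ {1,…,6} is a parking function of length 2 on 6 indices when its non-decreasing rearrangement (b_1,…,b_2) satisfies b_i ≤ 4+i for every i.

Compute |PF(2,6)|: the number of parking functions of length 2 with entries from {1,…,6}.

#PF = (7−2)·7^(2−1) = 5·7 = 35 (Konheim–Weiss)
Check (2,6) → sorted (2,6): b_i ≤ 4+i ∀i, a PF.

35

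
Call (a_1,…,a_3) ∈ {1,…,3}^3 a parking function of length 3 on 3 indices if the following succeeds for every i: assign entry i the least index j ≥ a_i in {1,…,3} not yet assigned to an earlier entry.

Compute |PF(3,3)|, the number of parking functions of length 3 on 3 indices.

Count = (4−3)·4^(3−1) = 1×16 = 16 (Konheim–Weiss)
E.g. (1,2,1) → sorted (1,1,2): b_i ≤ i ∀i, a PF.

16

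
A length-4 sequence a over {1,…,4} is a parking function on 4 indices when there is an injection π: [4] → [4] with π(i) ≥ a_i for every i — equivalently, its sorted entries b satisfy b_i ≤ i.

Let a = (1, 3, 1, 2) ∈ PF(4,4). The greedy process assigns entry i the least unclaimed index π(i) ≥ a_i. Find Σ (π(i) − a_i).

3

Σπ = 4·5/2 = 10 (π permutes [4]); Σa = 1+3+1+2 = 7; disp = 10−7 = 3.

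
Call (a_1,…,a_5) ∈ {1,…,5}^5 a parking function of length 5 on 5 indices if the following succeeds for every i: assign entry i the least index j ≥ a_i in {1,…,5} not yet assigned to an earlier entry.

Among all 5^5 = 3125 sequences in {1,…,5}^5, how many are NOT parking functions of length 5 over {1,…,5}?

1829

|PF| = (6−5)·6^(5−1) = 1×1296 = 1296 [KW]
One tuple (5,3,4,5,4) → sorted (3,4,4,5,5): b_1=3>1, not a PF.
5^5 − 1296 = 3125 − 1296 = 1829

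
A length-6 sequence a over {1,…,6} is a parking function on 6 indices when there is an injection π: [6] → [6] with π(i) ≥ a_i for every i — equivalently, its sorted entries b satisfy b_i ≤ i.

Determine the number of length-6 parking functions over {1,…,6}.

|PF(6,6)| = 1·7^5 = 1·16807 = 16807
Check (2,3,3,3,1,4) → sorted (1,2,3,3,3,4): b_i ≤ i ∀i, a PF.

16807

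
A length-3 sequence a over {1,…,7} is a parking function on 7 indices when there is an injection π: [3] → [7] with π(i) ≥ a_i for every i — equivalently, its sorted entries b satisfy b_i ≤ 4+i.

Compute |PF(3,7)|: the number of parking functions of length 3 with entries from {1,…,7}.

320

Count = 5·8^2 = 5·64 = 320 [KW]
Example (5,6,6) → sorted (5,6,6): b_i ≤ 4+i ∀i, a PF.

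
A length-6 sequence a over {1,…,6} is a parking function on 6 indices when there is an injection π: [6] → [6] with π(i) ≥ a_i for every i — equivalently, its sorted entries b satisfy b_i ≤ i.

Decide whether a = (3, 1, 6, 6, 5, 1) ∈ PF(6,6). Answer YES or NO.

NO

Rearranged: b = (1, 1, 3, 5, 6, 6).
  b_1=1 ≤ 1
  b_2=1 ≤ 2
  b_3=3 ≤ 3
  b_4=5 > 4
  fails at i=4 ⇒ NO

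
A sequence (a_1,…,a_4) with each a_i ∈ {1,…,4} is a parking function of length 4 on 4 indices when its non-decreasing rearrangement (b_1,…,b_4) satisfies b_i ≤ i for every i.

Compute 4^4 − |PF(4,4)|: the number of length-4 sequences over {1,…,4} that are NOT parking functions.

#PF = (4+1−4)·(4+1)^{4−1} = 1·125 = 125
E.g. (4,1,1,4) → sorted (1,1,4,4): b_3=4>3, not a PF.
So 256 − 125 = 131 fail.

131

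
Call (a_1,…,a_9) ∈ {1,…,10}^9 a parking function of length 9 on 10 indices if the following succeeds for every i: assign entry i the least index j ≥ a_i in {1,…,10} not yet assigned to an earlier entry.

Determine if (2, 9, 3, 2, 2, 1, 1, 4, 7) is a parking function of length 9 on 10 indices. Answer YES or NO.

Sorted: b = (1, 1, 2, 2, 2, 3, 4, 7, 9).
  b_1=1 ≤ 2
  b_2=1 ≤ 3
  b_3=2 ≤ 4
  b_4=2 ≤ 5
  b_5=2 ≤ 6
  b_6=3 ≤ 7
  b_7=4 ≤ 8
  b_8=7 ≤ 9
  b_9=9 ≤ 10
All bounds hold ⇒ YES

YES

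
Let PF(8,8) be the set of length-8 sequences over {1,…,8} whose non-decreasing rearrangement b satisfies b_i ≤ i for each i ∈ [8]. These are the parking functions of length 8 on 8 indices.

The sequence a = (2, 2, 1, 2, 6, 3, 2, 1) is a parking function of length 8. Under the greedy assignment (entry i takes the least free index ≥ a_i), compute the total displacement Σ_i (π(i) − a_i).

Σπ = 8·9/2 = 36 (π permutes [8]); Σa = 2+2+1+2+6+3+2+1 = 19; disp = 36−19 = 17.

17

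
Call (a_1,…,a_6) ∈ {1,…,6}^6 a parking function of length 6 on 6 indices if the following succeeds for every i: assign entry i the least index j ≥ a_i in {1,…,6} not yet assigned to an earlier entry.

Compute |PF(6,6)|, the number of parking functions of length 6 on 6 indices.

#PF = 1·7^5 = 1×16807 = 16807 [KW]
Check (2,2,4,1,4,1) → sorted (1,1,2,2,4,4): b_i ≤ i ∀i, a PF.

16807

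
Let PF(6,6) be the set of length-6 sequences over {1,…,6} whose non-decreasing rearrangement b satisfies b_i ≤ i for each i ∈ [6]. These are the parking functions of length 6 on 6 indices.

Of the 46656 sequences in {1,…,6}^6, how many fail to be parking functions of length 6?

29849

#PF = (7−6)·7^(6−1) = 1·16807 = 16807
E.g. (5,5,4,3,4,5) → sorted (3,4,4,5,5,5): b_1=3>1, not a PF.
So 46656 − 16807 = 29849 fail.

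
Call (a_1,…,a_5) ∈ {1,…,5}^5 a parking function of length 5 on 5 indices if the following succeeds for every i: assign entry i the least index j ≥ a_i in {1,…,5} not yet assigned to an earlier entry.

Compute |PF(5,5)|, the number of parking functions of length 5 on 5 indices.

1296

Count = (5+1−5)·(5+1)^{5−1} = 1×1296 = 1296 [KW]
Example (2,2,2,2,1) → sorted (1,2,2,2,2): b_i ≤ i ∀i, a PF.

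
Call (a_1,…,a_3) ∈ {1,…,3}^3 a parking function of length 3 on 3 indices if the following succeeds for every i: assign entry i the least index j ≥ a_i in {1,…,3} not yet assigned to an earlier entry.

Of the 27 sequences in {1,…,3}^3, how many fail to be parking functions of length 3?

|PF| = (4−3)·4^(3−1) = 1×16 = 16
E.g. (2,3,3) → sorted (2,3,3): b_1=2>1, not a PF.
3^3 − 16 = 27 − 16 = 11

11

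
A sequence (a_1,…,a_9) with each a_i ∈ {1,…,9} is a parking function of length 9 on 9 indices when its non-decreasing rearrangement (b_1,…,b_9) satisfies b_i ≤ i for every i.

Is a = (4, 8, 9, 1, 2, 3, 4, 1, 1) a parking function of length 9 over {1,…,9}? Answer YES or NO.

YES

Sorted: b = (1, 1, 1, 2, 3, 4, 4, 8, 9).
  b_1=1 ≤ 1
  b_2=1 ≤ 2
  b_3=1 ≤ 3
  b_4=2 ≤ 4
  b_5=3 ≤ 5
  b_6=4 ≤ 6
  b_7=4 ≤ 7
  b_8=8 ≤ 8
  b_9=9 ≤ 9
All bounds hold ⇒ YES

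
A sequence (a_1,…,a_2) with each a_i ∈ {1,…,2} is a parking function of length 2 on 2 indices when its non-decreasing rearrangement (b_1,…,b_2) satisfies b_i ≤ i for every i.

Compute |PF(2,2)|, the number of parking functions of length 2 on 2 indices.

3

|PF| = (2−2+1)·(2+1)^(2−1) = 1×3 = 3 [KW]
E.g. (1,1) → sorted (1,1): b_i ≤ i ∀i, a PF.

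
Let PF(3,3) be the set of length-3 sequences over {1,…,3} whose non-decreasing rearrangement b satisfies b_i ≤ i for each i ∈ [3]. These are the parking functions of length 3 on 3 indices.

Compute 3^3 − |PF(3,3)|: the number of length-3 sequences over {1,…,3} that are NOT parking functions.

11

|PF| = (4−3)·4^(3−1) = 1×16 = 16 (Konheim–Weiss)
E.g. (3,3,3) → sorted (3,3,3): b_1=3>1, not a PF.
3^3 − 16 = 27 − 16 = 11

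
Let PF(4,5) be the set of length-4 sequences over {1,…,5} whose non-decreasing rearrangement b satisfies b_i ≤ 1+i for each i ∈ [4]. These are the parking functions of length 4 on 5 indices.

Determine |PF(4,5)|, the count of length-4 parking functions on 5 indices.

432

|PF| = (6−4)·6^(4−1) = 2·216 = 432 (Konheim–Weiss)
One tuple (5,2,4,3) → sorted (2,3,4,5): b_i ≤ 1+i ∀i, a PF.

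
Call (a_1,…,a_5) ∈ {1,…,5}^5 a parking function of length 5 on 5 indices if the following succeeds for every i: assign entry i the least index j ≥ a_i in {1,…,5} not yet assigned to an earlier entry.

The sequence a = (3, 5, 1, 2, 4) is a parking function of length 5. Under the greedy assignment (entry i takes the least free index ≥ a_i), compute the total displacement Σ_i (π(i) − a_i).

0

Σπ = 15 ({1..5} each once); Σa = 3+5+1+2+4 = 15; disp = 15−15 = 0.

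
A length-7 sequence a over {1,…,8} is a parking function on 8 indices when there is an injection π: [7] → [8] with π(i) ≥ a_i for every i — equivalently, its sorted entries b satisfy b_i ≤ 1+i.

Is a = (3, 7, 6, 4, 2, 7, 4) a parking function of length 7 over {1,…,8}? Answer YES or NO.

YES

Rearranged: b = (2, 3, 4, 4, 6, 7, 7).
  b_1=2 ≤ 2
  b_2=3 ≤ 3
  b_3=4 ≤ 4
  b_4=4 ≤ 5
  b_5=6 ≤ 6
  b_6=7 ≤ 7
  b_7=7 ≤ 8
All bounds hold ⇒ YES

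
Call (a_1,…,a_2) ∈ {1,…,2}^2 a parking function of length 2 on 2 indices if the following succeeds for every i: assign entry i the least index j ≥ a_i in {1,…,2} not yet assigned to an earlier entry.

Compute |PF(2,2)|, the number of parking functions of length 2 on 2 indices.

|PF(2,2)| = (2+1−2)·(2+1)^{2−1} = 1 · 3 = 3 (Pollak)
Check (1,2) → sorted (1,2): b_i ≤ i ∀i, a PF.

3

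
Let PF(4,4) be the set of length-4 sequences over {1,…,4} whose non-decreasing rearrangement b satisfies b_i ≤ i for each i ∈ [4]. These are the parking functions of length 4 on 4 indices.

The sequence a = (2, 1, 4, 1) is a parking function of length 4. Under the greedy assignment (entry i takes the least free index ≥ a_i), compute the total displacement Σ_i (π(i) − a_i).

Σπ = 10 ({1..4} each once); Σa = 2+1+4+1 = 8; disp = 10−8 = 2.

2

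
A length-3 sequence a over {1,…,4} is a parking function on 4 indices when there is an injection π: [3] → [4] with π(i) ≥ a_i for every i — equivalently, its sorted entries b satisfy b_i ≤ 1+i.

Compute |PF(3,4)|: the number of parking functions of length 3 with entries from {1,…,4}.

|PF(3,4)| = (4+1−3)·(4+1)^{3−1} = 2 · 25 = 50 [KW]
One tuple (1,2,3) → sorted (1,2,3): b_i ≤ 1+i ∀i, a PF.

50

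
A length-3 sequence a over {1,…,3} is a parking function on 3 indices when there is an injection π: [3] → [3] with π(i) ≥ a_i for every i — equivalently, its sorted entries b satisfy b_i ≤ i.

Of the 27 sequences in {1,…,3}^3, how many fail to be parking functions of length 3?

11

|PF| = 1·4^2 = 1·16 = 16
One tuple (2,2,3) → sorted (2,2,3): b_1=2>1, not a PF.
Total 27; non-PF = 27−16 = 11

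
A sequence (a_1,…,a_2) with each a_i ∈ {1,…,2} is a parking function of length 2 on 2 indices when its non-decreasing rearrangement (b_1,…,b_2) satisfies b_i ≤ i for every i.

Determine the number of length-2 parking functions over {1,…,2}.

3

Count = (3−2)·3^(2−1) = 1·3 = 3 [KW]
E.g. (2,1) → sorted (1,2): b_i ≤ i ∀i, a PF.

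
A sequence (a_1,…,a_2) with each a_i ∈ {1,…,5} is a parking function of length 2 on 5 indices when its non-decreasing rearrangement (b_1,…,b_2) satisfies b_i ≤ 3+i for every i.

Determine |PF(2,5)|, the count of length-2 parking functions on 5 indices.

24

#PF = (6−2)·6^(2−1) = 4 · 6 = 24
Check (1,2) → sorted (1,2): b_i ≤ 3+i ∀i, a PF.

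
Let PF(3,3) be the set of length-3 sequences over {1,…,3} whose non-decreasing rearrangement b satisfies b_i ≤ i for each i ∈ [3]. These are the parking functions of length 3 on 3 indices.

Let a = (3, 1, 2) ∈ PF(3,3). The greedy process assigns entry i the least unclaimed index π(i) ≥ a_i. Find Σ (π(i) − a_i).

Σπ(i) = 1+…+3 = 6; Σa = 3+1+2 = 6; disp = 6−6 = 0.

0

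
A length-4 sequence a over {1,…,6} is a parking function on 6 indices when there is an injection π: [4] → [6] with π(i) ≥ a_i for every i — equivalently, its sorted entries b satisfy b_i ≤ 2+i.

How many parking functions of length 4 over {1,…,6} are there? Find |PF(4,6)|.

1029

|PF| = (6−4+1)·(6+1)^(4−1) = 3 · 343 = 1029 (Konheim–Weiss)
One tuple (6,2,4,4) → sorted (2,4,4,6): b_i ≤ 2+i ∀i, a PF.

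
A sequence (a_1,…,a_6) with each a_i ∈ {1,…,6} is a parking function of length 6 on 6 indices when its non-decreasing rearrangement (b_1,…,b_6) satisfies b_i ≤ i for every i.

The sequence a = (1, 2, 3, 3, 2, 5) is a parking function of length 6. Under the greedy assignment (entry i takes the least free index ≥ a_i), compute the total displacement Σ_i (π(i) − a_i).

Σπ = 6·7/2 = 21 (π permutes [6]); Σa = 1+2+3+3+2+5 = 16; disp = 21−16 = 5.

5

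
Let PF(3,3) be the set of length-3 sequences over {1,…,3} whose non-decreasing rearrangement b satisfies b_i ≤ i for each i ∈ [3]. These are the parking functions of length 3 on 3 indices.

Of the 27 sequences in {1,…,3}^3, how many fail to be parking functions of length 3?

11

|PF(3,3)| = (3+1−3)·(3+1)^{3−1} = 1·16 = 16 (Pollak)
E.g. (3,2,3) → sorted (2,3,3): b_1=2>1, not a PF.
3^3 − 16 = 27 − 16 = 11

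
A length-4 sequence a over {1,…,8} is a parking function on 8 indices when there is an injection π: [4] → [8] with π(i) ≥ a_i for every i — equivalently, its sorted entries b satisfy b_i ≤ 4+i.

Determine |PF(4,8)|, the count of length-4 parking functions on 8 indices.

#PF = 5·9^3 = 5·729 = 3645 (Konheim–Weiss)
Check (5,4,3,8) → sorted (3,4,5,8): b_i ≤ 4+i ∀i, a PF.

3645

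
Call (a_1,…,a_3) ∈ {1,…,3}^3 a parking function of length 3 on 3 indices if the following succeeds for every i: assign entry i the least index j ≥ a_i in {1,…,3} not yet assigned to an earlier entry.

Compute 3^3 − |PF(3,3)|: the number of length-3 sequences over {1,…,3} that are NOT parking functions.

|PF| = (3+1−3)·(3+1)^{3−1} = 1·16 = 16 (Konheim–Weiss)
Example (2,3,3) → sorted (2,3,3): b_1=2>1, not a PF.
Total 27; non-PF = 27−16 = 11

11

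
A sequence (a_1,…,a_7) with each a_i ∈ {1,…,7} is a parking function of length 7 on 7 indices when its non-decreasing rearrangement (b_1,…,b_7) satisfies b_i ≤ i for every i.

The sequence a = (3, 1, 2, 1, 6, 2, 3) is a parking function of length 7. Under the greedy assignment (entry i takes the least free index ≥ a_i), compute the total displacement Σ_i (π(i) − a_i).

10

Σπ = 7·8/2 = 28 (π permutes [7]); Σa = 3+1+2+1+6+2+3 = 18; disp = 28−18 = 10.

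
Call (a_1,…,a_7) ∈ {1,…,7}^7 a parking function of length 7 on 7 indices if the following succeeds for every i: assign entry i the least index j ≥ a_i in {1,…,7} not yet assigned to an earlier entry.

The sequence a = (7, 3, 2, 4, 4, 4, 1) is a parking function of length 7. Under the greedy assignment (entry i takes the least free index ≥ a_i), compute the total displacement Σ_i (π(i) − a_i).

3

Σπ = 28 ({1..7} each once); Σa = 7+3+2+4+4+4+1 = 25; disp = 28−25 = 3.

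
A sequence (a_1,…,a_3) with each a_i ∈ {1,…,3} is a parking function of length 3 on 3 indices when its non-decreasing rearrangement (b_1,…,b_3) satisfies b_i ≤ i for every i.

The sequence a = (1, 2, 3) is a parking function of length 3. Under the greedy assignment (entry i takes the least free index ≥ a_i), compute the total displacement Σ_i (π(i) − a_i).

Σπ = 6 ({1..3} each once); Σa = 1+2+3 = 6; disp = 6−6 = 0.

0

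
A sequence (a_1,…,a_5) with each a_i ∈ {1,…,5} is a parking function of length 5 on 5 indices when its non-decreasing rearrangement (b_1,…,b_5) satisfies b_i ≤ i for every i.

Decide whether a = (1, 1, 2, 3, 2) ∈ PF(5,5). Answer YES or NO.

YES

Sorted: b = (1, 1, 2, 2, 3).
  b_1=1 ≤ 1
  b_2=1 ≤ 2
  b_3=2 ≤ 3
  b_4=2 ≤ 4
  b_5=3 ≤ 5
All bounds hold ⇒ YES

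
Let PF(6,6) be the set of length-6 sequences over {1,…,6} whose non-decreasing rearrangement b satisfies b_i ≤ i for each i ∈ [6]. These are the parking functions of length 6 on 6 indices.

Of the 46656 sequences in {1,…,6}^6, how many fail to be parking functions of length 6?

29849

Count = 1·7^5 = 1·16807 = 16807
One tuple (3,5,6,4,5,5) → sorted (3,4,5,5,5,6): b_1=3>1, not a PF.
So 46656 − 16807 = 29849 fail.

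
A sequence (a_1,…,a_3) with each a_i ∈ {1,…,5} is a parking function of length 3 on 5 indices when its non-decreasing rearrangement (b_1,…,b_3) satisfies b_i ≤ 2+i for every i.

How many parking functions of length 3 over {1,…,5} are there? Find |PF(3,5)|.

108

Count = 3·6^2 = 3×36 = 108 [KW]
Example (1,2,2) → sorted (1,2,2): b_i ≤ 2+i ∀i, a PF.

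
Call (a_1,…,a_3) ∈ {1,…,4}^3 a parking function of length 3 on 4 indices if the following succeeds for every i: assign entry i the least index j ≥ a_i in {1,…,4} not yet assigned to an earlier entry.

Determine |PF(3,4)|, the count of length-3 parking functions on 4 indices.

Count = (4−3+1)·(4+1)^(3−1) = 2 · 25 = 50
Check (1,1,4) → sorted (1,1,4): b_i ≤ 1+i ∀i, a PF.

50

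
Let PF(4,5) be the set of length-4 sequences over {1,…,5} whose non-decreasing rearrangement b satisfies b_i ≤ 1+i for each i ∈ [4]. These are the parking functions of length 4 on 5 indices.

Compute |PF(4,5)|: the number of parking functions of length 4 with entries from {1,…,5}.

#PF = (5+1−4)·(5+1)^{4−1} = 2·216 = 432
Example (4,1,1,5) → sorted (1,1,4,5): b_i ≤ 1+i ∀i, a PF.

432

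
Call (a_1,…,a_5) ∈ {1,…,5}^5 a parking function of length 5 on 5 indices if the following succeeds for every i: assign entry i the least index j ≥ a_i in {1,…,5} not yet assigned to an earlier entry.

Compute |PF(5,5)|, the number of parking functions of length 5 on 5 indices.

|PF(5,5)| = 1·6^4 = 1·1296 = 1296
E.g. (4,2,1,3,3) → sorted (1,2,3,3,4): b_i ≤ i ∀i, a PF.

1296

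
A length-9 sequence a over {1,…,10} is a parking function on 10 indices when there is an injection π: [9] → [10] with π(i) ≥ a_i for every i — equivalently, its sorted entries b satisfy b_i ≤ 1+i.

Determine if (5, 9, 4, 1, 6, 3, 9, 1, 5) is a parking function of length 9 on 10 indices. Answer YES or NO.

YES

Sorted: b = (1, 1, 3, 4, 5, 5, 6, 9, 9).
  b_1=1 ≤ 2
  b_2=1 ≤ 3
  b_3=3 ≤ 4
  b_4=4 ≤ 5
  b_5=5 ≤ 6
  b_6=5 ≤ 7
  b_7=6 ≤ 8
  b_8=9 ≤ 9
  b_9=9 ≤ 10
All bounds hold ⇒ YES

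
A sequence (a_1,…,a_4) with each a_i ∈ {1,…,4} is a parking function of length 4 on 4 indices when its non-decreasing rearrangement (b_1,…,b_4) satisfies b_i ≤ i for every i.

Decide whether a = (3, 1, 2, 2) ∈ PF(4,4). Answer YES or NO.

YES

Sorted: b = (1, 2, 2, 3).
  b_1=1 ≤ 1
  b_2=2 ≤ 2
  b_3=2 ≤ 3
  b_4=3 ≤ 4
All bounds hold ⇒ YES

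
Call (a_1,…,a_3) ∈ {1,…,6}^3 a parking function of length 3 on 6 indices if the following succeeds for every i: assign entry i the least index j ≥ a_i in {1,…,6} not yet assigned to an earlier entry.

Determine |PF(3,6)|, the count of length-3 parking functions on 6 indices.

|PF(3,6)| = (6+1−3)·(6+1)^{3−1} = 4·49 = 196 (Pollak)
Check (4,3,6) → sorted (3,4,6): b_i ≤ 3+i ∀i, a PF.

196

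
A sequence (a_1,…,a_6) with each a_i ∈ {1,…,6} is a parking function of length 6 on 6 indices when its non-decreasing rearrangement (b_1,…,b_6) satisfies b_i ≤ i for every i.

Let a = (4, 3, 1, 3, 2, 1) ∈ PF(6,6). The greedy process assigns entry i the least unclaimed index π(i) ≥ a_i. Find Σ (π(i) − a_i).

Σπ = 21 ({1..6} each once); Σa = 4+3+1+3+2+1 = 14; disp = 21−14 = 7.

7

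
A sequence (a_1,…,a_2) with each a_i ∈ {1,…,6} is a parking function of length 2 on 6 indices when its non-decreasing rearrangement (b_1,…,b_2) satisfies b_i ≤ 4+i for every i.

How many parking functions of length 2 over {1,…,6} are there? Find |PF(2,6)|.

35

|PF| = 5·7^1 = 5·7 = 35 (Konheim–Weiss)
Check (2,1) → sorted (1,2): b_i ≤ 4+i ∀i, a PF.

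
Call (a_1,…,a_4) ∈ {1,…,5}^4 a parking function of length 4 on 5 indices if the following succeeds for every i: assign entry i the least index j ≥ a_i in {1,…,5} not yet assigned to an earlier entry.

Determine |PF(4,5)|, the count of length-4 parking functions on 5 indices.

|PF(4,5)| = (5+1−4)·(5+1)^{4−1} = 2 · 216 = 432 (Pollak)
Example (2,3,4,1) → sorted (1,2,3,4): b_i ≤ 1+i ∀i, a PF.

432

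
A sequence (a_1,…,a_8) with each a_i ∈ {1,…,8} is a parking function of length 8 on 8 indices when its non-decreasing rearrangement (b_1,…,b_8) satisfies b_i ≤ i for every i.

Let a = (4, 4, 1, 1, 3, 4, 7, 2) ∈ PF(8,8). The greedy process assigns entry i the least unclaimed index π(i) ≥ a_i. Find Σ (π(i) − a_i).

Σπ = 8·9/2 = 36 (π permutes [8]); Σa = 4+4+1+1+3+4+7+2 = 26; disp = 36−26 = 10.

10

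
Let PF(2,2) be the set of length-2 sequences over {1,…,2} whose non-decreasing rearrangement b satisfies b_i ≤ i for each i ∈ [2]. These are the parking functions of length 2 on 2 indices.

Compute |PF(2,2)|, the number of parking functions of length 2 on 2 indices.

|PF| = (2−2+1)·(2+1)^(2−1) = 1 · 3 = 3 (Pollak)
E.g. (1,1) → sorted (1,1): b_i ≤ i ∀i, a PF.

3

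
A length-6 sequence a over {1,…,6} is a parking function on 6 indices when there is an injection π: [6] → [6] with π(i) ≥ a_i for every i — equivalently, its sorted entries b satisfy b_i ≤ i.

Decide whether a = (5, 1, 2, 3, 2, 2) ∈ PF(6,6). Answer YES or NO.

Rearranged: b = (1, 2, 2, 2, 3, 5).
  b_1=1 ≤ 1
  b_2=2 ≤ 2
  b_3=2 ≤ 3
  b_4=2 ≤ 4
  b_5=3 ≤ 5
  b_6=5 ≤ 6
All bounds hold ⇒ YES

YES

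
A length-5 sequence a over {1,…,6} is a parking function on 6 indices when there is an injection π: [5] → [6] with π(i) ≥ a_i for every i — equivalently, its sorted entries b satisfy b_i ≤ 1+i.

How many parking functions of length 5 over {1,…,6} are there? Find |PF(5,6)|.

|PF(5,6)| = (7−5)·7^(5−1) = 2×2401 = 4802 (Pollak)
Example (2,6,2,2,2) → sorted (2,2,2,2,6): b_i ≤ 1+i ∀i, a PF.

4802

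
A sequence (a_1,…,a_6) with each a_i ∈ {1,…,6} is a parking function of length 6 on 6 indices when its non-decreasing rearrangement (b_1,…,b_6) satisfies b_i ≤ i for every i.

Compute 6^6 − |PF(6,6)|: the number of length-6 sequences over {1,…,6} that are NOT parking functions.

29849

Count = (6−6+1)·(6+1)^(6−1) = 1·16807 = 16807 [KW]
Check (1,4,4,5,5,6) → sorted (1,4,4,5,5,6): b_2=4>2, not a PF.
6^6 − 16807 = 46656 − 16807 = 29849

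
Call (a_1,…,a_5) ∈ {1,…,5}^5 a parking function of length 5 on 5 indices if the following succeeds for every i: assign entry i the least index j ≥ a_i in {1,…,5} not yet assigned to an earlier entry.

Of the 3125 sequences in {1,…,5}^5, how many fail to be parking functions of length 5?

#PF = (5+1−5)·(5+1)^{5−1} = 1×1296 = 1296 (Konheim–Weiss)
E.g. (4,5,4,5,1) → sorted (1,4,4,5,5): b_2=4>2, not a PF.
5^5 − 1296 = 3125 − 1296 = 1829

1829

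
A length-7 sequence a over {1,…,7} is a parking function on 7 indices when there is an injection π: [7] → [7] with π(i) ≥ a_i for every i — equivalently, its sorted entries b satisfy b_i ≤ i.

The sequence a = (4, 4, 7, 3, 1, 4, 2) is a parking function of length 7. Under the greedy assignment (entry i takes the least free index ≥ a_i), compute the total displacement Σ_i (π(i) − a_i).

Σπ = 28 ({1..7} each once); Σa = 4+4+7+3+1+4+2 = 25; disp = 28−25 = 3.

3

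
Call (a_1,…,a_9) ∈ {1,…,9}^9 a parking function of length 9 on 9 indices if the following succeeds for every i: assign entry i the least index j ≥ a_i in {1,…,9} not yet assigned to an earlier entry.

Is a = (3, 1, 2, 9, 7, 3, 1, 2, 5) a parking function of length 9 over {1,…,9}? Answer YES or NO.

Rearranged: b = (1, 1, 2, 2, 3, 3, 5, 7, 9).
  b_1=1 ≤ 1
  b_2=1 ≤ 2
  b_3=2 ≤ 3
  b_4=2 ≤ 4
  b_5=3 ≤ 5
  b_6=3 ≤ 6
  b_7=5 ≤ 7
  b_8=7 ≤ 8
  b_9=9 ≤ 9
All bounds hold ⇒ YES

YES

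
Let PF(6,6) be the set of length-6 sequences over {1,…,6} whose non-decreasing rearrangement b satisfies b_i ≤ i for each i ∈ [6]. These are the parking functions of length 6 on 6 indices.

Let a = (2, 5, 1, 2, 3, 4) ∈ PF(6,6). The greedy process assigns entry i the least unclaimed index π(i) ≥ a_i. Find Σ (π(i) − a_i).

4

Σπ = 21 ({1..6} each once); Σa = 2+5+1+2+3+4 = 17; disp = 21−17 = 4.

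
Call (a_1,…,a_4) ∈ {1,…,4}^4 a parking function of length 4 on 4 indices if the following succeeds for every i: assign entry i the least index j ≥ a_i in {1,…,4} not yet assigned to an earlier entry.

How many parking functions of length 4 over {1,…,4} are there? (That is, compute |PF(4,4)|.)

125

|PF(4,4)| = (5−4)·5^(4−1) = 1 · 125 = 125 (Konheim–Weiss)
Example (4,1,1,3) → sorted (1,1,3,4): b_i ≤ i ∀i, a PF.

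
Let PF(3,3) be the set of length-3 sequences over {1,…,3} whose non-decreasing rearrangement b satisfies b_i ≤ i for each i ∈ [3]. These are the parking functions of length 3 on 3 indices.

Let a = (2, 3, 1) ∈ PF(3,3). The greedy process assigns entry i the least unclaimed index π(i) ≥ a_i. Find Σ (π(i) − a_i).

0

Σπ(i) = 1+…+3 = 6; Σa = 2+3+1 = 6; disp = 6−6 = 0.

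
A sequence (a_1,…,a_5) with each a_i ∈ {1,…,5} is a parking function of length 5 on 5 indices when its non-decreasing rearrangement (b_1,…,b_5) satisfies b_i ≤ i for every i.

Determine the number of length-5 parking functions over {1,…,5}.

1296

#PF = (6−5)·6^(5−1) = 1 · 1296 = 1296 [KW]
One tuple (1,2,1,2,2) → sorted (1,1,2,2,2): b_i ≤ i ∀i, a PF.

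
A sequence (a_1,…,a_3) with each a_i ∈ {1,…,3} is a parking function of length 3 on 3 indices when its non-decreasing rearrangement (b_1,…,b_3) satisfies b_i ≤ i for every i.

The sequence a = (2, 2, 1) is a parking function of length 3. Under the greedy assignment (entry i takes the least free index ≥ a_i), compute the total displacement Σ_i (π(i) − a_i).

1

Σπ = 3·4/2 = 6 (π permutes [3]); Σa = 2+2+1 = 5; disp = 6−5 = 1.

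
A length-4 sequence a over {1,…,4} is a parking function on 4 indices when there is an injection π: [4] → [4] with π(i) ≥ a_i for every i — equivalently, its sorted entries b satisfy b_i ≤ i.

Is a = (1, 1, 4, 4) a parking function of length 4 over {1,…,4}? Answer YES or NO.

Order a: b = (1, 1, 4, 4).
  b_1=1 ≤ 1
  b_2=1 ≤ 2
  b_3=4 > 3
  fails at i=3 ⇒ NO

NO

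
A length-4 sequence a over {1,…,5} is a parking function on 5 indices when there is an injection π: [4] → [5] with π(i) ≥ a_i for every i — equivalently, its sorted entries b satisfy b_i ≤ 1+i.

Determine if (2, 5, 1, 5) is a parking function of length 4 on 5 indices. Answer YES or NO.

NO

Sorted: b = (1, 2, 5, 5).
  b_1=1 ≤ 2
  b_2=2 ≤ 3
  b_3=5 > 4
  fails at i=3 ⇒ NO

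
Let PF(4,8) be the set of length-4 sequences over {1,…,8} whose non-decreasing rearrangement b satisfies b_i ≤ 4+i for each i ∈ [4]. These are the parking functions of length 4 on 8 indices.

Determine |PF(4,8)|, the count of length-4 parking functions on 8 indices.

3645

|PF| = (8−4+1)·(8+1)^(4−1) = 5×729 = 3645 (Pollak)
Check (1,6,1,2) → sorted (1,1,2,6): b_i ≤ 4+i ∀i, a PF.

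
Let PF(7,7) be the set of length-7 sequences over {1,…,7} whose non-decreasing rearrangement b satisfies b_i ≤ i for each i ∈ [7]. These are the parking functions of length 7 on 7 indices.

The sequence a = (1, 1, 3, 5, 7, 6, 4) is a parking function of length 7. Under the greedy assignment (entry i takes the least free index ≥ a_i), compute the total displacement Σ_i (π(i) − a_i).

1

Σπ(i) = 1+…+7 = 28; Σa = 1+1+3+5+7+6+4 = 27; disp = 28−27 = 1.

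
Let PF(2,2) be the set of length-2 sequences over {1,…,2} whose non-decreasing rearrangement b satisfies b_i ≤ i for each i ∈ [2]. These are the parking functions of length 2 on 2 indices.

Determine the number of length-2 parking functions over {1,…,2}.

|PF(2,2)| = (2+1−2)·(2+1)^{2−1} = 1·3 = 3 [KW]
One tuple (1,1) → sorted (1,1): b_i ≤ i ∀i, a PF.

3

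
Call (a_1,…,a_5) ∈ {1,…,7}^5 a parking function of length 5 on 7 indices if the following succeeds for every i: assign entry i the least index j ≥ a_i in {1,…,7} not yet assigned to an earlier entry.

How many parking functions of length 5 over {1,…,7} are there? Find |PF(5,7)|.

12288

|PF(5,7)| = (8−5)·8^(5−1) = 3×4096 = 12288 (Pollak)
Check (2,6,6,1,3) → sorted (1,2,3,6,6): b_i ≤ 2+i ∀i, a PF.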